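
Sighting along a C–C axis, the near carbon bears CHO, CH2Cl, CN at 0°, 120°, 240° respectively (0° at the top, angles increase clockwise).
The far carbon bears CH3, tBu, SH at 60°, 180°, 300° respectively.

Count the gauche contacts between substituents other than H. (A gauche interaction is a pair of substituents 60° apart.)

Non-H gauche pairs: CHO(0°)/CH3(60°); CHO(0°)/SH(300°); CH2Cl(120°)/CH3(60°); CH2Cl(120°)/tBu(180°); CN(240°)/tBu(180°); CN(240°)/SH(300°) — 6 interactions.

6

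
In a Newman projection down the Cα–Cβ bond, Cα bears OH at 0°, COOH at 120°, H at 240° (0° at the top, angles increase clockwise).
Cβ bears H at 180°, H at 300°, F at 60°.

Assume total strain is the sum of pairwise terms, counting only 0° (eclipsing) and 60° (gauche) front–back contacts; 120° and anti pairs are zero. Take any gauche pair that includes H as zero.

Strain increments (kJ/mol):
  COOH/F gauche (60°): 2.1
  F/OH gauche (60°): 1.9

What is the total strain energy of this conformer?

This conformer (staggered): OH(0°)/F(60°) gauche 1.9; COOH(120°)/F(60°) gauche 2.1 → 4.0 kJ/mol.

4.0 kJ/mol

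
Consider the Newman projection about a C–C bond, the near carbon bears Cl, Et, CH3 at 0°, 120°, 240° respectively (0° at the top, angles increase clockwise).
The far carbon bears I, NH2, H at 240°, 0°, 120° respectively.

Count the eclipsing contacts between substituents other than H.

Non-H eclipsing pairs: Cl(0°)/NH2(0°); CH3(240°)/I(240°) — 2 interactions.

2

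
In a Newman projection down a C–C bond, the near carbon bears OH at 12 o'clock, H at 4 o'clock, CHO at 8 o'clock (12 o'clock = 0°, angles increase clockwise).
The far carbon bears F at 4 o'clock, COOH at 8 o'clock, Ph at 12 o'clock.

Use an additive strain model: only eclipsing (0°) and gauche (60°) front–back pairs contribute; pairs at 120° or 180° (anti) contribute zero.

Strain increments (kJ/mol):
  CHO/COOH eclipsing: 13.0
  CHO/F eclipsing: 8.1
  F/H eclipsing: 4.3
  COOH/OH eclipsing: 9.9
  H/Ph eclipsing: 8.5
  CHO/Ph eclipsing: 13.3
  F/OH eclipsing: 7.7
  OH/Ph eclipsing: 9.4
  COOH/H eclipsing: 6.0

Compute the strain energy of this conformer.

This conformer (eclipsed): OH–Ph eclipsed, H–F eclipsed, CHO–COOH eclipsed; 9.4 + 4.3 + 13.0 = 26.7 kJ/mol.

26.7 kJ/mol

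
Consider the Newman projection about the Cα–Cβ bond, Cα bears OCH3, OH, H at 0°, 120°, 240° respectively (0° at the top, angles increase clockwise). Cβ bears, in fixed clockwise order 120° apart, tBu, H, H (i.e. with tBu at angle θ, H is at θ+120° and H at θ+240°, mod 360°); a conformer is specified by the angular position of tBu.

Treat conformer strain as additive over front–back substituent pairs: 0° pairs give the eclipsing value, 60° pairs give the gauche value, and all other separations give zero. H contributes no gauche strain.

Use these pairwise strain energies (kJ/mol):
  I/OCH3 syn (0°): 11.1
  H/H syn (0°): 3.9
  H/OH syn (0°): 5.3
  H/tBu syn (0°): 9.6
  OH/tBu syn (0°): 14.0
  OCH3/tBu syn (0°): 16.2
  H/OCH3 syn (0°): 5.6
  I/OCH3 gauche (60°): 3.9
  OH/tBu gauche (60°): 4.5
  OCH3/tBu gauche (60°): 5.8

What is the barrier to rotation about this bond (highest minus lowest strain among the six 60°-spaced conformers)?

20.9 kJ/mol

tBu at 0° (eclipsed): OCH3(0°)/tBu(0°) eclipsed 16.2; OH(120°)/H(120°) eclipsed 5.3; H(240°)/H(240°) eclipsed 3.9 → 25.4 kJ/mol.
tBu at 60° (staggered): OCH3(0°)/tBu(60°) gauche 5.8; OH(120°)/tBu(60°) gauche 4.5 → 10.3 kJ/mol.
tBu at 120° (eclipsed): OCH3(0°)/H(0°) eclipsed 5.6; OH(120°)/tBu(120°) eclipsed 14.0; H(240°)/H(240°) eclipsed 3.9 → 23.5 kJ/mol.
tBu at 180° (staggered): OH(120°)/tBu(180°) gauche 4.5 → 4.5 kJ/mol.
tBu at 240° (eclipsed): OCH3(0°)/H(0°) eclipsed 5.6; OH(120°)/H(120°) eclipsed 5.3; H(240°)/tBu(240°) eclipsed 9.6 → 20.5 kJ/mol.
tBu at 300° (staggered): OCH3(0°)/tBu(300°) gauche 5.8 → 5.8 kJ/mol.
Max at 0° (25.4 kJ/mol), min at 180° (4.5 kJ/mol); barrier = 20.9 kJ/mol.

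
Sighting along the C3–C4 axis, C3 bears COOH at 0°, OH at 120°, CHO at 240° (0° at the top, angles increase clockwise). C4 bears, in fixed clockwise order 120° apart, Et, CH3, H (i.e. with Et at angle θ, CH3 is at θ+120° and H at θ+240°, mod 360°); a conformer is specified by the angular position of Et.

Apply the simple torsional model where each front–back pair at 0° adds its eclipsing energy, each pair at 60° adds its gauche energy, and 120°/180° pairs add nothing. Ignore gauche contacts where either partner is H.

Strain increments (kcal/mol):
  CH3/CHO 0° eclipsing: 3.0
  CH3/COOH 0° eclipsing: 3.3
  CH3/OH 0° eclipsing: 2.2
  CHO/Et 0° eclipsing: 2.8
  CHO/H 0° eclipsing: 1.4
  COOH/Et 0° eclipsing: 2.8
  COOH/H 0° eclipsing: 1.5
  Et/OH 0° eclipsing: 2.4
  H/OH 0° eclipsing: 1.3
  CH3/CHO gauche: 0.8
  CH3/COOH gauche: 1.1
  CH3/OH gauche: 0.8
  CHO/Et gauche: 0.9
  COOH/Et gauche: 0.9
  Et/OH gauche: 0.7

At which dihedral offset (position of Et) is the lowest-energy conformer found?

Et at 0° (eclipsed): COOH–Et eclipsed, OH–CH3 eclipsed, CHO–H eclipsed; 2.8 + 2.2 + 1.4 = 6.4 kcal/mol.
Et at 60° (staggered): COOH–Et gauche, OH–Et gauche, OH–CH3 gauche, CHO–CH3 gauche; 0.9 + 0.7 + 0.8 + 0.8 = 3.2 kcal/mol.
Et at 120° (eclipsed): COOH–H eclipsed, OH–Et eclipsed, CHO–CH3 eclipsed; 1.5 + 2.4 + 3.0 = 6.9 kcal/mol.
Et at 180° (staggered): COOH–CH3 gauche, OH–Et gauche, CHO–Et gauche, CHO–CH3 gauche; 1.1 + 0.7 + 0.9 + 0.8 = 3.5 kcal/mol.
Et at 240° (eclipsed): COOH–CH3 eclipsed, OH–H eclipsed, CHO–Et eclipsed; 3.3 + 1.3 + 2.8 = 7.4 kcal/mol.
Et at 300° (staggered): COOH–Et gauche, COOH–CH3 gauche, OH–CH3 gauche, CHO–Et gauche; 0.9 + 1.1 + 0.8 + 0.9 = 3.7 kcal/mol.
The minimum (3.2 kcal/mol) occurs with Et at 60°.

60°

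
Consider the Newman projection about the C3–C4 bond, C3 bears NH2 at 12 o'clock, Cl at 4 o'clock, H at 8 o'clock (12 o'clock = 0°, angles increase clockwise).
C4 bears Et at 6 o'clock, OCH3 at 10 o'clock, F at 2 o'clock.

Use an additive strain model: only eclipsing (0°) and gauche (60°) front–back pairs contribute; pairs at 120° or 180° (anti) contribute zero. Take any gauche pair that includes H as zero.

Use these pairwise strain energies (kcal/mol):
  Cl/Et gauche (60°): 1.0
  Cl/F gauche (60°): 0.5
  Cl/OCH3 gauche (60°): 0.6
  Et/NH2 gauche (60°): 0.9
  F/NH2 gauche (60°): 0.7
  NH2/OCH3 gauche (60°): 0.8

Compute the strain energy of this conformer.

This conformer (staggered): NH2(0°)/OCH3(300°) gauche 0.8; NH2(0°)/F(60°) gauche 0.7; Cl(120°)/Et(180°) gauche 1.0; Cl(120°)/F(60°) gauche 0.5 → 3.0 kcal/mol.

3.0 kcal/mol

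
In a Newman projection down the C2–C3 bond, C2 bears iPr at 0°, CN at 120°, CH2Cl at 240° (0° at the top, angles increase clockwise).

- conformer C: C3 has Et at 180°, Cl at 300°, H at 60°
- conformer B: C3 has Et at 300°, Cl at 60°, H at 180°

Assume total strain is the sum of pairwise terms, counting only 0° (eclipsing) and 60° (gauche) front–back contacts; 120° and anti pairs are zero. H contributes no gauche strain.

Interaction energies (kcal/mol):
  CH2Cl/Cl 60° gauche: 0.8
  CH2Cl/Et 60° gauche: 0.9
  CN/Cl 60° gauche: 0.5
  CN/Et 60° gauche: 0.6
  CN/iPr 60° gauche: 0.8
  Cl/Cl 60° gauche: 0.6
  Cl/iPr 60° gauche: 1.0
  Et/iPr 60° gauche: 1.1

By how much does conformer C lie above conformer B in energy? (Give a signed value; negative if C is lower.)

C (staggered): iPr(0°)/Cl(300°) gauche 1.0; CN(120°)/Et(180°) gauche 0.6; CH2Cl(240°)/Et(180°) gauche 0.9; CH2Cl(240°)/Cl(300°) gauche 0.8 → 3.3 kcal/mol.
B (staggered): iPr(0°)/Et(300°) gauche 1.1; iPr(0°)/Cl(60°) gauche 1.0; CN(120°)/Cl(60°) gauche 0.5; CH2Cl(240°)/Et(300°) gauche 0.9 → 3.5 kcal/mol.
E(C) − E(B) = 3.3 − 3.5 = -0.2 kcal/mol.

-0.2 kcal/mol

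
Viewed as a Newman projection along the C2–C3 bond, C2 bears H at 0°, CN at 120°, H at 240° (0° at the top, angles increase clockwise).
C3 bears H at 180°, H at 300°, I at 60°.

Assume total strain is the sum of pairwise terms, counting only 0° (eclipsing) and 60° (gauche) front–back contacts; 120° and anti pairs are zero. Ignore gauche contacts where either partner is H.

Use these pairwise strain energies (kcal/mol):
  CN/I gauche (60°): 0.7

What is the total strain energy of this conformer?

0.7 kcal/mol

This conformer (staggered): CN–I gauche; 0.7 = 0.7 kcal/mol.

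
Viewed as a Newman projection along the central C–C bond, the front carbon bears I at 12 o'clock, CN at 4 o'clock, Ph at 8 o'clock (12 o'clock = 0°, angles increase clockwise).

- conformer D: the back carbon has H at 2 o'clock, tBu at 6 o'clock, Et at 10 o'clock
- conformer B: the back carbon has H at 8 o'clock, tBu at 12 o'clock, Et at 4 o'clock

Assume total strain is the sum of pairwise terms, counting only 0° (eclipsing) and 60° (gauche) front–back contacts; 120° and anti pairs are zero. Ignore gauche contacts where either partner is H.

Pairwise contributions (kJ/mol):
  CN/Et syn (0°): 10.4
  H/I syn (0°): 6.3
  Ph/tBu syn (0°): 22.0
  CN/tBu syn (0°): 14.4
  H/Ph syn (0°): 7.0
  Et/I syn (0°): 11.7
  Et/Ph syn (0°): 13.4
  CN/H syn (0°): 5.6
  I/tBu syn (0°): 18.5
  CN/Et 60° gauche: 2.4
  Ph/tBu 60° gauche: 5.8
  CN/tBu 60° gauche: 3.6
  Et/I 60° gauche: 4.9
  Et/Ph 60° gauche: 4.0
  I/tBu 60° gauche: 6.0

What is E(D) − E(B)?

-17.6 kJ/mol

D (staggered): I(0°)/Et(300°) gauche 4.9; CN(120°)/tBu(180°) gauche 3.6; Ph(240°)/tBu(180°) gauche 5.8; Ph(240°)/Et(300°) gauche 4.0 → 18.3 kJ/mol.
B (eclipsed): I(0°)/tBu(0°) eclipsed 18.5; CN(120°)/Et(120°) eclipsed 10.4; Ph(240°)/H(240°) eclipsed 7.0 → 35.9 kJ/mol.
E(D) − E(B) = 18.3 − 35.9 = -17.6 kJ/mol.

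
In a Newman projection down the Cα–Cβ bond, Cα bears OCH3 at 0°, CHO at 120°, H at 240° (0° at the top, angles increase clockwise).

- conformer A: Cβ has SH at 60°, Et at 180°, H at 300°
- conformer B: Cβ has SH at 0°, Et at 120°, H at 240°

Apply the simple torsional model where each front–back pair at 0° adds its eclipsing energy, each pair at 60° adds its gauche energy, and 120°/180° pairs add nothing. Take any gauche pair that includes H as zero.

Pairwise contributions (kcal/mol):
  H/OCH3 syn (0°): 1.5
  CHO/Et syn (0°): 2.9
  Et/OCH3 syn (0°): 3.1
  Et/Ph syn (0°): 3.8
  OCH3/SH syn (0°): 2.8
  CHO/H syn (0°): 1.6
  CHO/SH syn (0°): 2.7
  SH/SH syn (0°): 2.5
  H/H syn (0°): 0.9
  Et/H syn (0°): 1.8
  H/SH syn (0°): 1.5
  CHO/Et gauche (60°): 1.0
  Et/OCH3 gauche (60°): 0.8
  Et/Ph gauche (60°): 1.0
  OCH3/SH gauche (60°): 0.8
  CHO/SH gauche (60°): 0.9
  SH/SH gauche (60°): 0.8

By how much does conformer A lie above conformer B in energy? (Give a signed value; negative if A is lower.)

-3.9 kcal/mol

A (staggered): OCH3–SH gauche, CHO–SH gauche, CHO–Et gauche; 0.8 + 0.9 + 1.0 = 2.7 kcal/mol.
B (eclipsed): OCH3–SH eclipsed, CHO–Et eclipsed, H–H eclipsed; 2.8 + 2.9 + 0.9 = 6.6 kcal/mol.
E(A) − E(B) = 2.7 − 6.6 = -3.9 kcal/mol.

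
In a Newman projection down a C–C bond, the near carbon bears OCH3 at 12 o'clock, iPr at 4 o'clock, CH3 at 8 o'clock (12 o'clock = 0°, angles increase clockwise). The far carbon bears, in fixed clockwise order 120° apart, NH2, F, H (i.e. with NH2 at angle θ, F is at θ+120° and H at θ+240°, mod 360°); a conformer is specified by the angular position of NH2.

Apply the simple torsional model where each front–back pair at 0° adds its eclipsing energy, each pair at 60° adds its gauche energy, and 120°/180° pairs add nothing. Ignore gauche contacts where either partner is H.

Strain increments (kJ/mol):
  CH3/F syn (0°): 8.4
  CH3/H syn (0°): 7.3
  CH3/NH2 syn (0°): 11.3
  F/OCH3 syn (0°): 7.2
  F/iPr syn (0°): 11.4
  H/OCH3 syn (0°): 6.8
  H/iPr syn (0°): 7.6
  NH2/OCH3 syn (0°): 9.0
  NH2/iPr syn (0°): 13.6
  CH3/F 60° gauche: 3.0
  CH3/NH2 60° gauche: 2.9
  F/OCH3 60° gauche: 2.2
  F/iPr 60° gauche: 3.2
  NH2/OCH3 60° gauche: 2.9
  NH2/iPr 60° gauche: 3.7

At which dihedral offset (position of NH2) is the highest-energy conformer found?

120°

NH2 at 0° (eclipsed): OCH3(0°)/NH2(0°) eclipsed 9.0; iPr(120°)/F(120°) eclipsed 11.4; CH3(240°)/H(240°) eclipsed 7.3 → 27.7 kJ/mol.
NH2 at 60° (staggered): OCH3(0°)/NH2(60°) gauche 2.9; iPr(120°)/NH2(60°) gauche 3.7; iPr(120°)/F(180°) gauche 3.2; CH3(240°)/F(180°) gauche 3.0 → 12.8 kJ/mol.
NH2 at 120° (eclipsed): OCH3(0°)/H(0°) eclipsed 6.8; iPr(120°)/NH2(120°) eclipsed 13.6; CH3(240°)/F(240°) eclipsed 8.4 → 28.8 kJ/mol.
NH2 at 180° (staggered): OCH3(0°)/F(300°) gauche 2.2; iPr(120°)/NH2(180°) gauche 3.7; CH3(240°)/NH2(180°) gauche 2.9; CH3(240°)/F(300°) gauche 3.0 → 11.8 kJ/mol.
NH2 at 240° (eclipsed): OCH3(0°)/F(0°) eclipsed 7.2; iPr(120°)/H(120°) eclipsed 7.6; CH3(240°)/NH2(240°) eclipsed 11.3 → 26.1 kJ/mol.
NH2 at 300° (staggered): OCH3(0°)/NH2(300°) gauche 2.9; OCH3(0°)/F(60°) gauche 2.2; iPr(120°)/F(60°) gauche 3.2; CH3(240°)/NH2(300°) gauche 2.9 → 11.2 kJ/mol.
The maximum (28.8 kJ/mol) occurs with NH2 at 120°.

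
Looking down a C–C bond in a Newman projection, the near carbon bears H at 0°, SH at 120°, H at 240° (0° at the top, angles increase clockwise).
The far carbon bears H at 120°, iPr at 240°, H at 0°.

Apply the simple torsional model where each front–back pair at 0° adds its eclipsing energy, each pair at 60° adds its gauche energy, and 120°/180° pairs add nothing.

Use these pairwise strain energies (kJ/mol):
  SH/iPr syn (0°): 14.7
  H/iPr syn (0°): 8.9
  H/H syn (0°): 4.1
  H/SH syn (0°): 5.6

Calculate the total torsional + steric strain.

This conformer (eclipsed): H(0°)/H(0°) eclipsed 4.1; SH(120°)/H(120°) eclipsed 5.6; H(240°)/iPr(240°) eclipsed 8.9 → 18.6 kJ/mol.

18.6 kJ/mol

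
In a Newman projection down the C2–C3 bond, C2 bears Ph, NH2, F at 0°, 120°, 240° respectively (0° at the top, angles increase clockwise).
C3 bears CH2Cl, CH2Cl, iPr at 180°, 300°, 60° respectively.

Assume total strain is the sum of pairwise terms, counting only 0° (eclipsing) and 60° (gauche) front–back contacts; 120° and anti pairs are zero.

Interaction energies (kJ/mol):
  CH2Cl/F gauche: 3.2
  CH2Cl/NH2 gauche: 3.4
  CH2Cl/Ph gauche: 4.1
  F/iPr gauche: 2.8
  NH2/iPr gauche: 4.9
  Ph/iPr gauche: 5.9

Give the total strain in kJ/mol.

24.7 kJ/mol

This conformer (staggered): Ph–CH2Cl gauche, Ph–iPr gauche, NH2–CH2Cl gauche, NH2–iPr gauche, F–CH2Cl gauche, F–CH2Cl gauche; 4.1 + 5.9 + 3.4 + 4.9 + 3.2 + 3.2 = 24.7 kJ/mol.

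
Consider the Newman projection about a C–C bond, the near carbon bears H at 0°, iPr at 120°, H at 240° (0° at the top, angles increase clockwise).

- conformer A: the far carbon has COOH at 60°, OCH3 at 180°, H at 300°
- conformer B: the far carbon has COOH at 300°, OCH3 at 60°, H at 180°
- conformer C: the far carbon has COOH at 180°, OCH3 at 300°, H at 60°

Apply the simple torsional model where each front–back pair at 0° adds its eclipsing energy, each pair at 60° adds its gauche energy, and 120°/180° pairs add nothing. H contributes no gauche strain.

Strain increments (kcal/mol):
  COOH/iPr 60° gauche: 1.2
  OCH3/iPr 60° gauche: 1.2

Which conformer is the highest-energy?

A (staggered): iPr–COOH gauche, iPr–OCH3 gauche; 1.2 + 1.2 = 2.4 kcal/mol.
B (staggered): iPr–OCH3 gauche; 1.2 = 1.2 kcal/mol.
C (staggered): iPr–COOH gauche; 1.2 = 1.2 kcal/mol.
A has the highest total (2.4 kcal/mol).

A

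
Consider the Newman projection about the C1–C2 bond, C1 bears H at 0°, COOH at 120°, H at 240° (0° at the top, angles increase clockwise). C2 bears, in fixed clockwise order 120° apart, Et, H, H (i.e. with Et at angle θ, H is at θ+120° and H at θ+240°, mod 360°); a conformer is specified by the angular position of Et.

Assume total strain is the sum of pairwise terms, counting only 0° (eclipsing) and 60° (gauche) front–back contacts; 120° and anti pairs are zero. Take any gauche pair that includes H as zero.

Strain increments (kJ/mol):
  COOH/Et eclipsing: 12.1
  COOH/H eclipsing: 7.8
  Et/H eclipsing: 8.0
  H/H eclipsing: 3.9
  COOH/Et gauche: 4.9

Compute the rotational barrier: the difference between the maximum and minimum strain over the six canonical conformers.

Et at 0° (eclipsed): H–Et eclipsed, COOH–H eclipsed, H–H eclipsed; 8.0 + 7.8 + 3.9 = 19.7 kJ/mol.
Et at 60° (staggered): COOH–Et gauche; 4.9 = 4.9 kJ/mol.
Et at 120° (eclipsed): H–H eclipsed, COOH–Et eclipsed, H–H eclipsed; 3.9 + 12.1 + 3.9 = 19.9 kJ/mol.
Et at 180° (staggered): COOH–Et gauche; 4.9 = 4.9 kJ/mol.
Et at 240° (eclipsed): H–H eclipsed, COOH–H eclipsed, H–Et eclipsed; 3.9 + 7.8 + 8.0 = 19.7 kJ/mol.
Et at 300° (staggered): no non-H gauche contacts → 0.0 kJ/mol.
Max at 120° (19.9 kJ/mol), min at 300° (0.0 kJ/mol); barrier = 19.9 kJ/mol.

19.9 kJ/mol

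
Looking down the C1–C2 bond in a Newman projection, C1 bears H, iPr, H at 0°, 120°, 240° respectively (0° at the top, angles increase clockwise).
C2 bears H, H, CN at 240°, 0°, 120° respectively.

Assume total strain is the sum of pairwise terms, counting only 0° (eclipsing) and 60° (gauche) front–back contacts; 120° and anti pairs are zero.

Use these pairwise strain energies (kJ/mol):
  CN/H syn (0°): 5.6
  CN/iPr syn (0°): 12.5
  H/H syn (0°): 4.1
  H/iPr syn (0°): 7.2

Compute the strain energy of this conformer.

20.7 kJ/mol

This conformer (eclipsed): H(0°)/H(0°) eclipsed 4.1; iPr(120°)/CN(120°) eclipsed 12.5; H(240°)/H(240°) eclipsed 4.1 → 20.7 kJ/mol.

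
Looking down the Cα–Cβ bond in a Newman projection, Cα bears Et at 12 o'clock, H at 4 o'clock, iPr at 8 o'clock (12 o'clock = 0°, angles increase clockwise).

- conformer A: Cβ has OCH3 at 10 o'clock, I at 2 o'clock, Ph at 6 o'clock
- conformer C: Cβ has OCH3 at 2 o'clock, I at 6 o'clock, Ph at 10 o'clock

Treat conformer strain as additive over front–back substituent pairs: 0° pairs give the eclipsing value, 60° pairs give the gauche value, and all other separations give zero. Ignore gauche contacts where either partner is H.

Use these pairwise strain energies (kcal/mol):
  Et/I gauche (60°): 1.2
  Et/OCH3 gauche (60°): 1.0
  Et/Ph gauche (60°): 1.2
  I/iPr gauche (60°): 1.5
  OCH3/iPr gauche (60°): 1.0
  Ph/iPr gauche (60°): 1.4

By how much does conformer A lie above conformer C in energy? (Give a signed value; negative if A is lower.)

A (staggered): Et(0°)/OCH3(300°) gauche 1.0; Et(0°)/I(60°) gauche 1.2; iPr(240°)/OCH3(300°) gauche 1.0; iPr(240°)/Ph(180°) gauche 1.4 → 4.6 kcal/mol.
C (staggered): Et(0°)/OCH3(60°) gauche 1.0; Et(0°)/Ph(300°) gauche 1.2; iPr(240°)/I(180°) gauche 1.5; iPr(240°)/Ph(300°) gauche 1.4 → 5.1 kcal/mol.
E(A) − E(C) = 4.6 − 5.1 = -0.5 kcal/mol.

-0.5 kcal/mol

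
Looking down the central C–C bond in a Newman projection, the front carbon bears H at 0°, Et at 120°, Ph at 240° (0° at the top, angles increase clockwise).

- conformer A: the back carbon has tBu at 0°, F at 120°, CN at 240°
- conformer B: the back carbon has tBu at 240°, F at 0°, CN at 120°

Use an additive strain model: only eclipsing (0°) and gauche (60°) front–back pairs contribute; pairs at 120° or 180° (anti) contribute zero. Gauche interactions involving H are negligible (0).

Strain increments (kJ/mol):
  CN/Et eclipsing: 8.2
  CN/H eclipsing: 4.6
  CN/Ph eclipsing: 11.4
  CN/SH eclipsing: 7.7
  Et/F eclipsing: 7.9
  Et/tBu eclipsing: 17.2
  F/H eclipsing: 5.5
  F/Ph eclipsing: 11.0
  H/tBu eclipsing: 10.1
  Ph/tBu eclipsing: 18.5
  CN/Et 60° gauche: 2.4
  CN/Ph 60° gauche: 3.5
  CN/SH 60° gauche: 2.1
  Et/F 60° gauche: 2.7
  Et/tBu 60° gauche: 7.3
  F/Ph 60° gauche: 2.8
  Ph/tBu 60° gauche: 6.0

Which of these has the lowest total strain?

A (eclipsed): H(0°)/tBu(0°) eclipsed 10.1; Et(120°)/F(120°) eclipsed 7.9; Ph(240°)/CN(240°) eclipsed 11.4 → 29.4 kJ/mol.
B (eclipsed): H(0°)/F(0°) eclipsed 5.5; Et(120°)/CN(120°) eclipsed 8.2; Ph(240°)/tBu(240°) eclipsed 18.5 → 32.2 kJ/mol.
A has the lowest total (29.4 kJ/mol).

A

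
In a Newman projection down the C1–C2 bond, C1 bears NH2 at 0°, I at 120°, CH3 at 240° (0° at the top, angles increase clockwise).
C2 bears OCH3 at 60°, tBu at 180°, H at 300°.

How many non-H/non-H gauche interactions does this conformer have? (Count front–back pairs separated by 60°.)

4

Non-H gauche pairs: NH2(0°)/OCH3(60°); I(120°)/OCH3(60°); I(120°)/tBu(180°); CH3(240°)/tBu(180°) — 4 interactions.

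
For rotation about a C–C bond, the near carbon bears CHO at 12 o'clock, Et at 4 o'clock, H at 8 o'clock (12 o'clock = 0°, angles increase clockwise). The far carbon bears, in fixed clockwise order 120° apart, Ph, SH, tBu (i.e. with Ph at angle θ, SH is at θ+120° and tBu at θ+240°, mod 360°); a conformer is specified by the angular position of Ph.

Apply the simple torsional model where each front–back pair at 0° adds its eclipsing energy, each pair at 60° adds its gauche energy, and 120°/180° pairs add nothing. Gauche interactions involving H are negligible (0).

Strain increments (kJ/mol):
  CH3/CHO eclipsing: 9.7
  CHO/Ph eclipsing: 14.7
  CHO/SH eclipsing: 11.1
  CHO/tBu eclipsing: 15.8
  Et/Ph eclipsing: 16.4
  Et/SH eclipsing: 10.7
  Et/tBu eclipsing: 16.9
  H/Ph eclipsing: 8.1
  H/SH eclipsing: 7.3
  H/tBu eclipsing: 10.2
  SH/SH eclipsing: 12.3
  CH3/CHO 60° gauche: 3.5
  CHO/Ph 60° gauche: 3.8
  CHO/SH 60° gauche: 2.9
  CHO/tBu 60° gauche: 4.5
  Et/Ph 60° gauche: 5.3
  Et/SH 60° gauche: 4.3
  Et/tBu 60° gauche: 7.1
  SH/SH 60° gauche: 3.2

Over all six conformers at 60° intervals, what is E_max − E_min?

21.6 kJ/mol

Ph at 0° (eclipsed): CHO–Ph eclipsed, Et–SH eclipsed, H–tBu eclipsed; 14.7 + 10.7 + 10.2 = 35.6 kJ/mol.
Ph at 60° (staggered): CHO–Ph gauche, CHO–tBu gauche, Et–Ph gauche, Et–SH gauche; 3.8 + 4.5 + 5.3 + 4.3 = 17.9 kJ/mol.
Ph at 120° (eclipsed): CHO–tBu eclipsed, Et–Ph eclipsed, H–SH eclipsed; 15.8 + 16.4 + 7.3 = 39.5 kJ/mol.
Ph at 180° (staggered): CHO–SH gauche, CHO–tBu gauche, Et–Ph gauche, Et–tBu gauche; 2.9 + 4.5 + 5.3 + 7.1 = 19.8 kJ/mol.
Ph at 240° (eclipsed): CHO–SH eclipsed, Et–tBu eclipsed, H–Ph eclipsed; 11.1 + 16.9 + 8.1 = 36.1 kJ/mol.
Ph at 300° (staggered): CHO–Ph gauche, CHO–SH gauche, Et–SH gauche, Et–tBu gauche; 3.8 + 2.9 + 4.3 + 7.1 = 18.1 kJ/mol.
Max at 120° (39.5 kJ/mol), min at 60° (17.9 kJ/mol); barrier = 21.6 kJ/mol.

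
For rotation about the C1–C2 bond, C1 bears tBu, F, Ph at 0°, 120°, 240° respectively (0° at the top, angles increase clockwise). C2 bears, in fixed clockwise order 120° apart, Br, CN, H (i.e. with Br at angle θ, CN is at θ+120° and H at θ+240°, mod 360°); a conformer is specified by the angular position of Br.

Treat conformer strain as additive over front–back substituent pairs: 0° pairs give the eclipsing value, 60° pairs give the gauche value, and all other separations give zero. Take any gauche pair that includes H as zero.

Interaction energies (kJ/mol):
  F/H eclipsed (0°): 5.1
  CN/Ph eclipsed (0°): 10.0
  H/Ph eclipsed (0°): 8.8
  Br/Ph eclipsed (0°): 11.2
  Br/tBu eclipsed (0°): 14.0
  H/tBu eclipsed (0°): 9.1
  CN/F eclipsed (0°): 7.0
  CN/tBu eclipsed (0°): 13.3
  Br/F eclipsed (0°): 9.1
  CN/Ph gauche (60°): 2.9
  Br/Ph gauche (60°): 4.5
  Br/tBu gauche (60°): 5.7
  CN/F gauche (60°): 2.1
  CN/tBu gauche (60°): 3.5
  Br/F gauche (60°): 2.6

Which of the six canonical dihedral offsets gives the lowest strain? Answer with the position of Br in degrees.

60°

Br at 0° (eclipsed): tBu(0°)/Br(0°) eclipsed 14.0; F(120°)/CN(120°) eclipsed 7.0; Ph(240°)/H(240°) eclipsed 8.8 → 29.8 kJ/mol.
Br at 60° (staggered): tBu(0°)/Br(60°) gauche 5.7; F(120°)/Br(60°) gauche 2.6; F(120°)/CN(180°) gauche 2.1; Ph(240°)/CN(180°) gauche 2.9 → 13.3 kJ/mol.
Br at 120° (eclipsed): tBu(0°)/H(0°) eclipsed 9.1; F(120°)/Br(120°) eclipsed 9.1; Ph(240°)/CN(240°) eclipsed 10.0 → 28.2 kJ/mol.
Br at 180° (staggered): tBu(0°)/CN(300°) gauche 3.5; F(120°)/Br(180°) gauche 2.6; Ph(240°)/Br(180°) gauche 4.5; Ph(240°)/CN(300°) gauche 2.9 → 13.5 kJ/mol.
Br at 240° (eclipsed): tBu(0°)/CN(0°) eclipsed 13.3; F(120°)/H(120°) eclipsed 5.1; Ph(240°)/Br(240°) eclipsed 11.2 → 29.6 kJ/mol.
Br at 300° (staggered): tBu(0°)/Br(300°) gauche 5.7; tBu(0°)/CN(60°) gauche 3.5; F(120°)/CN(60°) gauche 2.1; Ph(240°)/Br(300°) gauche 4.5 → 15.8 kJ/mol.
The minimum (13.3 kJ/mol) occurs with Br at 60°.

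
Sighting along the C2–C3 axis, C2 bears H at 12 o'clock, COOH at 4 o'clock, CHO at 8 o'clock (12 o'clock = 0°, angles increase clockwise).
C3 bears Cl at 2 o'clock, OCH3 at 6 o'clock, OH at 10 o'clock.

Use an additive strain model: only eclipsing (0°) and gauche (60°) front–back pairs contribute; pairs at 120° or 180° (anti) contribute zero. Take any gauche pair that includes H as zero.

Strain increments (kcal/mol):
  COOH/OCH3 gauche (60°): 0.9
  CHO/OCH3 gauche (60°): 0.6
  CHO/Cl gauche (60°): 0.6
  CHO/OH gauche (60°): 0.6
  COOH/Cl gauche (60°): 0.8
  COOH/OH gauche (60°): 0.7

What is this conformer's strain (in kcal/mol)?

2.9 kcal/mol

This conformer (staggered): COOH(120°)/Cl(60°) gauche 0.8; COOH(120°)/OCH3(180°) gauche 0.9; CHO(240°)/OCH3(180°) gauche 0.6; CHO(240°)/OH(300°) gauche 0.6 → 2.9 kcal/mol.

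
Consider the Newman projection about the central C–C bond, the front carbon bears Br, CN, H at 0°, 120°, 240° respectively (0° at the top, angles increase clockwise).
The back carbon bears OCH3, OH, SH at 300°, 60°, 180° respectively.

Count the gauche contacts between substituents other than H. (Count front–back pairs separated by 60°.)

Non-H gauche pairs: Br(0°)/OCH3(300°); Br(0°)/OH(60°); CN(120°)/OH(60°); CN(120°)/SH(180°) — 4 interactions.

4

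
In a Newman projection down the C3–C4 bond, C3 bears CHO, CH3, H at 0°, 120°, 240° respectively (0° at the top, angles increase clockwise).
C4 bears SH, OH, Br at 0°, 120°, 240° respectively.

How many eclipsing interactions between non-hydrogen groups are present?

Non-H eclipsing pairs: CHO(0°)/SH(0°); CH3(120°)/OH(120°) — 2 interactions.

2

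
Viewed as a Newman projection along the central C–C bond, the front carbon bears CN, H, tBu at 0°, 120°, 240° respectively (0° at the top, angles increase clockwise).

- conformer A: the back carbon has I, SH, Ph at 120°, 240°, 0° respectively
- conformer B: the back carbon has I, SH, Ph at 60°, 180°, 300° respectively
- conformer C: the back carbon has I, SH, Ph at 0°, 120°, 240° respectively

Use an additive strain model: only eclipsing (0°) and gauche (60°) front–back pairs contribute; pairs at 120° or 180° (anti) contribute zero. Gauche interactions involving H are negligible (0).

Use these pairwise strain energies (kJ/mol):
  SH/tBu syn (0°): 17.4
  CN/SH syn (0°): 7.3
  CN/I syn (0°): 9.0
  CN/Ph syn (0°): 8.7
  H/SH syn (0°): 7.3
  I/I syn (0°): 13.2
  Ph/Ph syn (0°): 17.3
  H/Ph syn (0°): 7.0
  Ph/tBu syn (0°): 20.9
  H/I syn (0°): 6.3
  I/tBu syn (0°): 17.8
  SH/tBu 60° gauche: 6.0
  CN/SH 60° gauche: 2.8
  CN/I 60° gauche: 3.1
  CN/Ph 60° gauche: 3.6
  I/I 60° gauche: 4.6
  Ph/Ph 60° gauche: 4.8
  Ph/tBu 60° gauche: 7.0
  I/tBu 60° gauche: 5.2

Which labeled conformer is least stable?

C

A (eclipsed): CN(0°)/Ph(0°) eclipsed 8.7; H(120°)/I(120°) eclipsed 6.3; tBu(240°)/SH(240°) eclipsed 17.4 → 32.4 kJ/mol.
B (staggered): CN(0°)/I(60°) gauche 3.1; CN(0°)/Ph(300°) gauche 3.6; tBu(240°)/SH(180°) gauche 6.0; tBu(240°)/Ph(300°) gauche 7.0 → 19.7 kJ/mol.
C (eclipsed): CN(0°)/I(0°) eclipsed 9.0; H(120°)/SH(120°) eclipsed 7.3; tBu(240°)/Ph(240°) eclipsed 20.9 → 37.2 kJ/mol.
C has the highest total (37.2 kJ/mol).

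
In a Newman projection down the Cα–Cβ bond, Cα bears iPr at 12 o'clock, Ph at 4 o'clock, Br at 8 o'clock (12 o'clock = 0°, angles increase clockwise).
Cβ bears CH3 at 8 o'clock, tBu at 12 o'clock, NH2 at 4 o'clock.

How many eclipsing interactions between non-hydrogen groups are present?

3

Non-H eclipsing pairs: iPr(0°)/tBu(0°); Ph(120°)/NH2(120°); Br(240°)/CH3(240°) — 3 interactions.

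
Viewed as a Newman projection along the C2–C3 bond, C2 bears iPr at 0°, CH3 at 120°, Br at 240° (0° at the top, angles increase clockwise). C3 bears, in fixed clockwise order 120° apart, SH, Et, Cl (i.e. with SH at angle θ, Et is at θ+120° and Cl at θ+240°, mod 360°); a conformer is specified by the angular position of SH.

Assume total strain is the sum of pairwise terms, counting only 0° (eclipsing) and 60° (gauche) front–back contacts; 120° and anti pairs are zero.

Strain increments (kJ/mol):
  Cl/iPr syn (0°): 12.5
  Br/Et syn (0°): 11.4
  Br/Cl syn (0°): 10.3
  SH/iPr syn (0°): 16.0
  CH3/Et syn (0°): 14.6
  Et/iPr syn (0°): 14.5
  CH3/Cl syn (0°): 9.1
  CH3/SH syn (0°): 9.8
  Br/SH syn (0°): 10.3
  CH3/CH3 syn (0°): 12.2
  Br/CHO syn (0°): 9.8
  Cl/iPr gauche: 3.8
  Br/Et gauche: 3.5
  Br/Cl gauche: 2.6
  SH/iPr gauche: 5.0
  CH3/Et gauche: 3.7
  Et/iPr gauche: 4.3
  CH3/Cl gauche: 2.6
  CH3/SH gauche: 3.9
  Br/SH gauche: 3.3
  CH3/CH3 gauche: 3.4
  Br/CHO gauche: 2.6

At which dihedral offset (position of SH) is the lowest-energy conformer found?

180°

SH at 0° (eclipsed): iPr(0°)/SH(0°) eclipsed 16.0; CH3(120°)/Et(120°) eclipsed 14.6; Br(240°)/Cl(240°) eclipsed 10.3 → 40.9 kJ/mol.
SH at 60° (staggered): iPr(0°)/SH(60°) gauche 5.0; iPr(0°)/Cl(300°) gauche 3.8; CH3(120°)/SH(60°) gauche 3.9; CH3(120°)/Et(180°) gauche 3.7; Br(240°)/Et(180°) gauche 3.5; Br(240°)/Cl(300°) gauche 2.6 → 22.5 kJ/mol.
SH at 120° (eclipsed): iPr(0°)/Cl(0°) eclipsed 12.5; CH3(120°)/SH(120°) eclipsed 9.8; Br(240°)/Et(240°) eclipsed 11.4 → 33.7 kJ/mol.
SH at 180° (staggered): iPr(0°)/Et(300°) gauche 4.3; iPr(0°)/Cl(60°) gauche 3.8; CH3(120°)/SH(180°) gauche 3.9; CH3(120°)/Cl(60°) gauche 2.6; Br(240°)/SH(180°) gauche 3.3; Br(240°)/Et(300°) gauche 3.5 → 21.4 kJ/mol.
SH at 240° (eclipsed): iPr(0°)/Et(0°) eclipsed 14.5; CH3(120°)/Cl(120°) eclipsed 9.1; Br(240°)/SH(240°) eclipsed 10.3 → 33.9 kJ/mol.
SH at 300° (staggered): iPr(0°)/SH(300°) gauche 5.0; iPr(0°)/Et(60°) gauche 4.3; CH3(120°)/Et(60°) gauche 3.7; CH3(120°)/Cl(180°) gauche 2.6; Br(240°)/SH(300°) gauche 3.3; Br(240°)/Cl(180°) gauche 2.6 → 21.5 kJ/mol.
The minimum (21.4 kJ/mol) occurs with SH at 180°.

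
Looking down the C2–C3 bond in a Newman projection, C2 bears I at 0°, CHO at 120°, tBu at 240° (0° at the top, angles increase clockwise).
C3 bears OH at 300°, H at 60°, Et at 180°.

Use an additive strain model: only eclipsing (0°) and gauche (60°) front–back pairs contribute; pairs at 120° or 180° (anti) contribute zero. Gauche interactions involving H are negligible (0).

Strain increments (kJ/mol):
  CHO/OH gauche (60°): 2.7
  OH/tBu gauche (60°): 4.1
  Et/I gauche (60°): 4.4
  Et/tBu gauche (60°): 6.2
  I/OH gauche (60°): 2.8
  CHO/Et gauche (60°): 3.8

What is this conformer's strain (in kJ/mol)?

This conformer is staggered. I at 0° is gauche with OH at 300° (2.8); CHO at 120° is gauche with Et at 180° (3.8); tBu at 240° is gauche with OH at 300° (4.1); tBu at 240° is gauche with Et at 180° (6.2). Total 16.9 kJ/mol.

16.9 kJ/mol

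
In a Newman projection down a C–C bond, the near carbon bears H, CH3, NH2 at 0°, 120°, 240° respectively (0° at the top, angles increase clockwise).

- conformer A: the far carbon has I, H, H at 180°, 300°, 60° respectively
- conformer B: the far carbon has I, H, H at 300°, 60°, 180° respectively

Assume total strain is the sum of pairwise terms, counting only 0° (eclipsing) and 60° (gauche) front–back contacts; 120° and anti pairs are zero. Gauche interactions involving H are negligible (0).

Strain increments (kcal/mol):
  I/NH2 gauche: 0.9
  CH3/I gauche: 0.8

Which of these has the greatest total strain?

A

A (staggered): CH3(120°)/I(180°) gauche 0.8; NH2(240°)/I(180°) gauche 0.9 → 1.7 kcal/mol.
B (staggered): NH2(240°)/I(300°) gauche 0.9 → 0.9 kcal/mol.
A has the highest total (1.7 kcal/mol).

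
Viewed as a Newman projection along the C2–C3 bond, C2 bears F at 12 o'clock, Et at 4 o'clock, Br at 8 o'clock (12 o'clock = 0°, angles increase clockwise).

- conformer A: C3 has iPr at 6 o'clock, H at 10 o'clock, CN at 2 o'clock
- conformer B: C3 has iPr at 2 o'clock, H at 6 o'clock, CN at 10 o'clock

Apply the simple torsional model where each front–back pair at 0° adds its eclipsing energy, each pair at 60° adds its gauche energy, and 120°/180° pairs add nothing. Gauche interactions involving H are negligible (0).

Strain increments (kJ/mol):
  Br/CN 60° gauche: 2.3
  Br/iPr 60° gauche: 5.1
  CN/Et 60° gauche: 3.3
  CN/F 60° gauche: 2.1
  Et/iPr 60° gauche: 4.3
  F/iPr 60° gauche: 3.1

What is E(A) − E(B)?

+3.0 kJ/mol

A (staggered): F(0°)/CN(60°) gauche 2.1; Et(120°)/iPr(180°) gauche 4.3; Et(120°)/CN(60°) gauche 3.3; Br(240°)/iPr(180°) gauche 5.1 → 14.8 kJ/mol.
B (staggered): F(0°)/iPr(60°) gauche 3.1; F(0°)/CN(300°) gauche 2.1; Et(120°)/iPr(60°) gauche 4.3; Br(240°)/CN(300°) gauche 2.3 → 11.8 kJ/mol.
E(A) − E(B) = 14.8 − 11.8 = +3.0 kJ/mol.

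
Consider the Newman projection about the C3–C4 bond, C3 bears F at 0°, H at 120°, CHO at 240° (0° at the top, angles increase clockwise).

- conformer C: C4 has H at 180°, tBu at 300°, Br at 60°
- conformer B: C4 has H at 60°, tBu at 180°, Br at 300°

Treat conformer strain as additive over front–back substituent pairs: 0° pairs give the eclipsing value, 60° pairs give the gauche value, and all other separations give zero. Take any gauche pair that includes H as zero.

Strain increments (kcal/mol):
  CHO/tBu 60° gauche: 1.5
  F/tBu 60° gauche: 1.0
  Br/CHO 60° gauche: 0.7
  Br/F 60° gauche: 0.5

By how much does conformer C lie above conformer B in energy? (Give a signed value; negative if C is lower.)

+0.3 kcal/mol

C (staggered): F(0°)/tBu(300°) gauche 1.0; F(0°)/Br(60°) gauche 0.5; CHO(240°)/tBu(300°) gauche 1.5 → 3.0 kcal/mol.
B (staggered): F(0°)/Br(300°) gauche 0.5; CHO(240°)/tBu(180°) gauche 1.5; CHO(240°)/Br(300°) gauche 0.7 → 2.7 kcal/mol.
E(C) − E(B) = 3.0 − 2.7 = +0.3 kcal/mol.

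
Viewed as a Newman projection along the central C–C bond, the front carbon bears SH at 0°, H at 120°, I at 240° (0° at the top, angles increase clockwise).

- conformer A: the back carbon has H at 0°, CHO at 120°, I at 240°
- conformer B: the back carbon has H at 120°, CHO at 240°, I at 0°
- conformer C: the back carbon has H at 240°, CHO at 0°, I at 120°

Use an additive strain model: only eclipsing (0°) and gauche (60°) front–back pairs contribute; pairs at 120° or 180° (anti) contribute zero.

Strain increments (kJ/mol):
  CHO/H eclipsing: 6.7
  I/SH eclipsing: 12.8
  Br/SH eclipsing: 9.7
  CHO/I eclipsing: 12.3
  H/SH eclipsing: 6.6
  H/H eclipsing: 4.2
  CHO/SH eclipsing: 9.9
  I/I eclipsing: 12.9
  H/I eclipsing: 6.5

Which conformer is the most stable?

C

A is eclipsed. SH at 0° is eclipsed with H at 0° (6.6); H at 120° is eclipsed with CHO at 120° (6.7); I at 240° is eclipsed with I at 240° (12.9). Total 26.2 kJ/mol.
B is eclipsed. SH at 0° is eclipsed with I at 0° (12.8); H at 120° is eclipsed with H at 120° (4.2); I at 240° is eclipsed with CHO at 240° (12.3). Total 29.3 kJ/mol.
C is eclipsed. SH at 0° is eclipsed with CHO at 0° (9.9); H at 120° is eclipsed with I at 120° (6.5); I at 240° is eclipsed with H at 240° (6.5). Total 22.9 kJ/mol.
C has the lowest total (22.9 kJ/mol).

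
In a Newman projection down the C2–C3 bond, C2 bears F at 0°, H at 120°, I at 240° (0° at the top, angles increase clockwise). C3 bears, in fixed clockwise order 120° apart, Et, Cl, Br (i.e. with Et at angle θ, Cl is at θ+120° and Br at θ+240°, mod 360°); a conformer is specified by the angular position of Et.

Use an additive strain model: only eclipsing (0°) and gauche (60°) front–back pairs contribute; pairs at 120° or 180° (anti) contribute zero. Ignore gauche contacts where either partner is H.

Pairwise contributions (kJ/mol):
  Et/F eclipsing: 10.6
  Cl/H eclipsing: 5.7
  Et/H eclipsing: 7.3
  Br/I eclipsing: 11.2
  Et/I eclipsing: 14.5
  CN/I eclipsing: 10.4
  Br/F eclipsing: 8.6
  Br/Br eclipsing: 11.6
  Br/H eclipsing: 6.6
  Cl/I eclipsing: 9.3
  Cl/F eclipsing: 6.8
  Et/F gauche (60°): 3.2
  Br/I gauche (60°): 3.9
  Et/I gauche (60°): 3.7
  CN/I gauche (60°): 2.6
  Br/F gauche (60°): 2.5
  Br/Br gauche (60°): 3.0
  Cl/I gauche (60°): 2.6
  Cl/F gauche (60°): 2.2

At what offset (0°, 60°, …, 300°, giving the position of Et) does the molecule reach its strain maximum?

240°

Et at 0° (eclipsed): F–Et eclipsed, H–Cl eclipsed, I–Br eclipsed; 10.6 + 5.7 + 11.2 = 27.5 kJ/mol.
Et at 60° (staggered): F–Et gauche, F–Br gauche, I–Cl gauche, I–Br gauche; 3.2 + 2.5 + 2.6 + 3.9 = 12.2 kJ/mol.
Et at 120° (eclipsed): F–Br eclipsed, H–Et eclipsed, I–Cl eclipsed; 8.6 + 7.3 + 9.3 = 25.2 kJ/mol.
Et at 180° (staggered): F–Cl gauche, F–Br gauche, I–Et gauche, I–Cl gauche; 2.2 + 2.5 + 3.7 + 2.6 = 11.0 kJ/mol.
Et at 240° (eclipsed): F–Cl eclipsed, H–Br eclipsed, I–Et eclipsed; 6.8 + 6.6 + 14.5 = 27.9 kJ/mol.
Et at 300° (staggered): F–Et gauche, F–Cl gauche, I–Et gauche, I–Br gauche; 3.2 + 2.2 + 3.7 + 3.9 = 13.0 kJ/mol.
The maximum (27.9 kJ/mol) occurs with Et at 240°.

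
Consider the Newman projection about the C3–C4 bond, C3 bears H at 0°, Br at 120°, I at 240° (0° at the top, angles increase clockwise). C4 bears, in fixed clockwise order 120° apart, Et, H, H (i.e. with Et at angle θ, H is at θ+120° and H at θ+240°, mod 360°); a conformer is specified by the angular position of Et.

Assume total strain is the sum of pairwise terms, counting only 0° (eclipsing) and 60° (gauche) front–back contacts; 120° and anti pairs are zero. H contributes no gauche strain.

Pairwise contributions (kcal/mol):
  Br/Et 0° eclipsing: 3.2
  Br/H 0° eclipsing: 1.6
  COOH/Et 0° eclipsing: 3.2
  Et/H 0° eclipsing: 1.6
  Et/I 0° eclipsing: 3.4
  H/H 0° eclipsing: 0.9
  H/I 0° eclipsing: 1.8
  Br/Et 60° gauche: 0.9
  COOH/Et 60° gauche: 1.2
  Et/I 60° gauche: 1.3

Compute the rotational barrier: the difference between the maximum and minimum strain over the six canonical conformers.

5.0 kcal/mol

Et at 0° (eclipsed): H(0°)/Et(0°) eclipsed 1.6; Br(120°)/H(120°) eclipsed 1.6; I(240°)/H(240°) eclipsed 1.8 → 5.0 kcal/mol.
Et at 60° (staggered): Br(120°)/Et(60°) gauche 0.9 → 0.9 kcal/mol.
Et at 120° (eclipsed): H(0°)/H(0°) eclipsed 0.9; Br(120°)/Et(120°) eclipsed 3.2; I(240°)/H(240°) eclipsed 1.8 → 5.9 kcal/mol.
Et at 180° (staggered): Br(120°)/Et(180°) gauche 0.9; I(240°)/Et(180°) gauche 1.3 → 2.2 kcal/mol.
Et at 240° (eclipsed): H(0°)/H(0°) eclipsed 0.9; Br(120°)/H(120°) eclipsed 1.6; I(240°)/Et(240°) eclipsed 3.4 → 5.9 kcal/mol.
Et at 300° (staggered): I(240°)/Et(300°) gauche 1.3 → 1.3 kcal/mol.
Max at 120° (5.9 kcal/mol), min at 60° (0.9 kcal/mol); barrier = 5.0 kcal/mol.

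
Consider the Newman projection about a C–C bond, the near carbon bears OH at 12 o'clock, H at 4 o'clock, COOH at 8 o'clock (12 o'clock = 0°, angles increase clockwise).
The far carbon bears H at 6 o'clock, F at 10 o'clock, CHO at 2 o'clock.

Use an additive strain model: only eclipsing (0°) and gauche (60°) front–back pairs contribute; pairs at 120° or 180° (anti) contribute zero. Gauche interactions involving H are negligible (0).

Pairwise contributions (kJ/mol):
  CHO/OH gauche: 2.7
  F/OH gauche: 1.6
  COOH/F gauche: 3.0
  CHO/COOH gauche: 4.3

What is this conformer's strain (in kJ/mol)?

This conformer is staggered. OH at 0° is gauche with F at 300° (1.6); OH at 0° is gauche with CHO at 60° (2.7); COOH at 240° is gauche with F at 300° (3.0). Total 7.3 kJ/mol.

7.3 kJ/mol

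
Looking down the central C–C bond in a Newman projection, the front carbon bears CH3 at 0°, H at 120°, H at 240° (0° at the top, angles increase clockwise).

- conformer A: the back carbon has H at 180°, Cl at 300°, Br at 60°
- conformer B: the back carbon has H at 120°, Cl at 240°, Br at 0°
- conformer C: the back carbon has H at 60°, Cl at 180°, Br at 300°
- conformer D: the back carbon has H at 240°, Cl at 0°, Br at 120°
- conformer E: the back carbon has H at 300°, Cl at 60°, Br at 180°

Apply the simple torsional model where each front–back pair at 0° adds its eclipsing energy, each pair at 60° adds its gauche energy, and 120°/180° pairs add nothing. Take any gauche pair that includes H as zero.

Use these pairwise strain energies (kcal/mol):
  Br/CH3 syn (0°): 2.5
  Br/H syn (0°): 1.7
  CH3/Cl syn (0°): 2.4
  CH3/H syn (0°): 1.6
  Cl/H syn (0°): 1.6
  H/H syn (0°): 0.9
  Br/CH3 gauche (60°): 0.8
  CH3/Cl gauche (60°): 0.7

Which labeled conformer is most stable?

A (staggered): CH3–Cl gauche, CH3–Br gauche; 0.7 + 0.8 = 1.5 kcal/mol.
B (eclipsed): CH3–Br eclipsed, H–H eclipsed, H–Cl eclipsed; 2.5 + 0.9 + 1.6 = 5.0 kcal/mol.
C (staggered): CH3–Br gauche; 0.8 = 0.8 kcal/mol.
D (eclipsed): CH3–Cl eclipsed, H–Br eclipsed, H–H eclipsed; 2.4 + 1.7 + 0.9 = 5.0 kcal/mol.
E (staggered): CH3–Cl gauche; 0.7 = 0.7 kcal/mol.
E has the lowest total (0.7 kcal/mol).

E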